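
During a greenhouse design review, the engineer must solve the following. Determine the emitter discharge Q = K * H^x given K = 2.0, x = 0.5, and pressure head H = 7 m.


Q = K * H^x
  = 2.0 * 7^0.5
  = 2.0 * 2.6458
  = 5.29 L/h


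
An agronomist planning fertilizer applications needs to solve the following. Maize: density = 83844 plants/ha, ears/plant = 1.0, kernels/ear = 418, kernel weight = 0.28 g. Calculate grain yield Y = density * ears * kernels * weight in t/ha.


Y = density * ears * kernels * kw
  = 83844 * 1.0 * 418 * 0.28 g/ha
  = 9813101.76 g/ha
  = 9813.10 kg/ha = 9.81 t/ha


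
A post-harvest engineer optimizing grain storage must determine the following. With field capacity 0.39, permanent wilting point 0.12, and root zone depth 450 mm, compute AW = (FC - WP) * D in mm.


AW = (FC - WP) * D
   = (0.39 - 0.12) * 450
   = 0.27 * 450
   = 121.50 mm


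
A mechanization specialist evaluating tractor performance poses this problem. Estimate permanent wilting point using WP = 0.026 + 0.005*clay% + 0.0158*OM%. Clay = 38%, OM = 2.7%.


WP = 0.026 + 0.005*38 + 0.0158*2.7
   = 0.026 + 0.1900 + 0.0427
   = 0.2587


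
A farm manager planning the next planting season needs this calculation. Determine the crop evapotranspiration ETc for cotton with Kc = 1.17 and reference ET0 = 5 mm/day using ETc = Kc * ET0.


ETc = Kc * ET0
    = 1.17 * 5
    = 5.85 mm/day


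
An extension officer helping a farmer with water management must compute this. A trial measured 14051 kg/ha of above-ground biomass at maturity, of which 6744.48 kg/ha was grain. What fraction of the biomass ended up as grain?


HI = grain_yield / biomass
   = 6744.48 / 14051
   = 0.48


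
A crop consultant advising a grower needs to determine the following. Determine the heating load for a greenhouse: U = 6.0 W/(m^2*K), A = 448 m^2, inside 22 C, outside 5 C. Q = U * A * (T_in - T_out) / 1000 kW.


dT = 22 - (5) = 17 K
Q = U * A * dT
  = 6.0 * 448 * 17
  = 45696 W = 45.70 kW


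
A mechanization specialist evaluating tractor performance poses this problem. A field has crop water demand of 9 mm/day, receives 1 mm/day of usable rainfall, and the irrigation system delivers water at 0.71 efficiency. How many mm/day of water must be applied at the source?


IWR = (ETc - Pe) / Ea
    = (9 - 1) / 0.71
    = 8 / 0.71
    = 11.27 mm/day


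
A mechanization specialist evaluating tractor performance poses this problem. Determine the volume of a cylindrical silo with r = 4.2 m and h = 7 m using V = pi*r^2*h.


V = pi * r^2 * h
  = pi * 4.2^2 * 7
  = pi * 17.64 * 7
  = 387.92 m^3


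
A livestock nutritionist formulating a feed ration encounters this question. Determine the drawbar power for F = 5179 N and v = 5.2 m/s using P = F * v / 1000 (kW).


P = F * v / 1000
  = 5179 * 5.2 / 1000
  = 26930.80 / 1000
  = 26.93 kW


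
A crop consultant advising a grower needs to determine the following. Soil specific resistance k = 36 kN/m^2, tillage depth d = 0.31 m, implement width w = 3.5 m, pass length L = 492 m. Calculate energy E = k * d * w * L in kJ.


E = k * d * w * L
  = 36 * 0.31 * 3.5 * 492
  = 19217.52 kJ


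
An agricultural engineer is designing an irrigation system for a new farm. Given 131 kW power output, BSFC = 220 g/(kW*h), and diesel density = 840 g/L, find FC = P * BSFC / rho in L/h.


FC = P * BSFC / rho_fuel
   = 131 * 220 / 840
   = 28820 / 840
   = 34.31 L/h


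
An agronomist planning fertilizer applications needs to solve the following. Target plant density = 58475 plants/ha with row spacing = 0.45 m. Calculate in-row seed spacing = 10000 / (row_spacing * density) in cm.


spacing = 10000 / (row_sp * density)
        = 10000 / (0.45 * 58475)
        = 10000 / 26313.75
        = 0.38003 m = 38.00 cm


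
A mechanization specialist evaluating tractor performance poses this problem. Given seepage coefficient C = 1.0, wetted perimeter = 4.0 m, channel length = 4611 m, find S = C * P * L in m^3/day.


S = C * P * L
  = 1.0 * 4.0 * 4611
  = 18444 m^3/day


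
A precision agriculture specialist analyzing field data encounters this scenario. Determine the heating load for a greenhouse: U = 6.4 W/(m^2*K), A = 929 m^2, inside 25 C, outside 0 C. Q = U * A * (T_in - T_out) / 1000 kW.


dT = 25 - (0) = 25 K
Q = U * A * dT
  = 6.4 * 929 * 25
  = 148640 W = 148.64 kW


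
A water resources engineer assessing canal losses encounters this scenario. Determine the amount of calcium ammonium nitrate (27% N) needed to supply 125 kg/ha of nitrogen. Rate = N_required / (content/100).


Rate = N_required / (N_content / 100)
     = 125 / (27 / 100)
     = 125 / 0.27
     = 462.96 kg/ha


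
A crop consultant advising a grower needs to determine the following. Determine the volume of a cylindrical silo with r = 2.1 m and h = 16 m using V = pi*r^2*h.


V = pi * r^2 * h
  = pi * 2.1^2 * 16
  = pi * 4.41 * 16
  = 221.67 m^3


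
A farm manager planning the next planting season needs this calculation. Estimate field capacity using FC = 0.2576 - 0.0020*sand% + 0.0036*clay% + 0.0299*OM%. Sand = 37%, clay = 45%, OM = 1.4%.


FC = 0.2576 - 0.0020*37 + 0.0036*45 + 0.0299*1.4
   = 0.2576 - 0.0740 + 0.1620 + 0.0419
   = 0.3875


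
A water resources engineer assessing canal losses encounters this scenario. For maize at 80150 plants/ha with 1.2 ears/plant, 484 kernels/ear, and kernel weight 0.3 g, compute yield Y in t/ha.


Y = density * ears * kernels * kw
  = 80150 * 1.2 * 484 * 0.3 g/ha
  = 13965336 g/ha
  = 13965.34 kg/ha = 13.97 t/ha


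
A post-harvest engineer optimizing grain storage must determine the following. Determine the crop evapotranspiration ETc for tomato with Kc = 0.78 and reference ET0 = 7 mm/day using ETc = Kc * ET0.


ETc = Kc * ET0
    = 0.78 * 7
    = 5.46 mm/day


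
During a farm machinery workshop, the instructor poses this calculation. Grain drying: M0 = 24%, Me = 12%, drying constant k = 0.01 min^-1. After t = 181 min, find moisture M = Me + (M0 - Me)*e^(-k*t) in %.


M = Me + (M0 - Me) * e^(-k*t)
  = 12 + (24 - 12) * e^(-0.01*181)
  = 12 + 12 * e^(-1.810)
  = 12 + 12 * 0.16365
  = 12 + 1.9638
  = 13.96%


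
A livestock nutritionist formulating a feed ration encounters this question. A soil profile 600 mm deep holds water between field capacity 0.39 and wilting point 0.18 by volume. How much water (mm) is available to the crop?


AW = (FC - WP) * D
   = (0.39 - 0.18) * 600
   = 0.21 * 600
   = 126 mm


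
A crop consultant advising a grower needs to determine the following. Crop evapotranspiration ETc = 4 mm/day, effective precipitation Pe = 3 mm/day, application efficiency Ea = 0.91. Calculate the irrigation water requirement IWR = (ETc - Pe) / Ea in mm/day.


IWR = (ETc - Pe) / Ea
    = (4 - 3) / 0.91
    = 1 / 0.91
    = 1.10 mm/day


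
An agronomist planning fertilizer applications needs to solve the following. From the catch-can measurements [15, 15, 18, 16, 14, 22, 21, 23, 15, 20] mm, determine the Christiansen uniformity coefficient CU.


xbar = 179 / 10 = 17.900
sum|xi - xbar| = 29
CU = 100 * (1 - 29 / (10 * 17.900))
   = 100 * (1 - 0.1620)
   = 83.80%


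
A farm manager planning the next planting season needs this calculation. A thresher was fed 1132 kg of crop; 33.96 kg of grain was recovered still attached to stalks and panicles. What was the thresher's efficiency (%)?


eta = (total - unthreshed) / total * 100
    = (1132 - 33.96) / 1132 * 100
    = 1098.04 / 1132 * 100
    = 97%


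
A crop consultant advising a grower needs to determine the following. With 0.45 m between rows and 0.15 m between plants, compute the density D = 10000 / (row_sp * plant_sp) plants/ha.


D = 10000 / (row_sp * plant_sp)
  = 10000 / (0.45 * 0.15)
  = 10000 / 0.0675
  = 148148.15 plants/ha


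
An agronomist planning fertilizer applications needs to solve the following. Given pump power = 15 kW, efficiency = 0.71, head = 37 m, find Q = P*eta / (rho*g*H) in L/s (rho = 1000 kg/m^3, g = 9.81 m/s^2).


Q = (P * 1000 * eta) / (rho * g * H)
  = (15 * 1000 * 0.71) / (1000 * 9.81 * 37)
  = 10650 / 362970
  = 0.02934 m^3/s = 29.34 L/s


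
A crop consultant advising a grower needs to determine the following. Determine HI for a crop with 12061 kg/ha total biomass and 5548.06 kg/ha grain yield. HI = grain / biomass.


HI = grain_yield / biomass
   = 5548.06 / 12061
   = 0.46


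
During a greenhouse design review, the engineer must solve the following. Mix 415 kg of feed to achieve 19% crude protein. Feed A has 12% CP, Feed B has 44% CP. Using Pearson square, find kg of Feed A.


parts_A = CP_b - target = 44 - 19 = 25
parts_B = target - CP_a = 19 - 12 = 7
total_parts = 25 + 7 = 32
Feed A = 415 * 25 / 32 = 324.22 kg
Feed B = 415 * 7 / 32 = 90.78 kg

324.22 kg


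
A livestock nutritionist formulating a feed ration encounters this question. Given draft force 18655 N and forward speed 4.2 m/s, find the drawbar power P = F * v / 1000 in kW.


P = F * v / 1000
  = 18655 * 4.2 / 1000
  = 78351 / 1000
  = 78.35 kW


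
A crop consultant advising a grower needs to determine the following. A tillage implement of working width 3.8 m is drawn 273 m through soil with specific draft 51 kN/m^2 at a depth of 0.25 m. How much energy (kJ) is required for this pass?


E = k * d * w * L
  = 51 * 0.25 * 3.8 * 273
  = 13226.85 kJ


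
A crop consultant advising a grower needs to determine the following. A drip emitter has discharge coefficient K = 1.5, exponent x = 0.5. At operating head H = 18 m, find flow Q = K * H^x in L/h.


Q = K * H^x
  = 1.5 * 18^0.5
  = 1.5 * 4.2426
  = 6.36 L/h


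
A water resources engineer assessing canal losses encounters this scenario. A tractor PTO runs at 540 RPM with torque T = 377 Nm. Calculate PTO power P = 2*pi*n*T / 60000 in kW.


P = 2*pi*n*T / 60000
  = 2*pi * 540 * 377 / 60000
  = 1279130.86 / 60000
  = 21.32 kW


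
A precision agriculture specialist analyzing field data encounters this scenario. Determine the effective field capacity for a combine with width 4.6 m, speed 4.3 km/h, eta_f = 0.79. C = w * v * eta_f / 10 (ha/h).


C = w * v * eta_f / 10
  = 4.6 * 4.3 * 0.79 / 10
  = 15.63 / 10
  = 1.56 ha/h


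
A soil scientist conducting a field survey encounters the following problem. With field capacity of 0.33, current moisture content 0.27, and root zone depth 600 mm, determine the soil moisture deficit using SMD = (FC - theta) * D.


SMD = (FC - theta) * D
    = (0.33 - 0.27) * 600
    = 0.060 * 600
    = 36 mm


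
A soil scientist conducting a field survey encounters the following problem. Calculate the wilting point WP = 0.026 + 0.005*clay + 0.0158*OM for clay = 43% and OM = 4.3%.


WP = 0.026 + 0.005*43 + 0.0158*4.3
   = 0.026 + 0.2150 + 0.0679
   = 0.3089


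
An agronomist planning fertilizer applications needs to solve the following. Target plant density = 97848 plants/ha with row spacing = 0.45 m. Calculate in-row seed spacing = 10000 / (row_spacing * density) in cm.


spacing = 10000 / (row_sp * density)
        = 10000 / (0.45 * 97848)
        = 10000 / 44031.60
        = 0.22711 m = 22.71 cm


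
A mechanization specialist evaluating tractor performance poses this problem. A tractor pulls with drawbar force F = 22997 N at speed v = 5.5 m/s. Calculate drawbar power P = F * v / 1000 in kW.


P = F * v / 1000
  = 22997 * 5.5 / 1000
  = 126483.50 / 1000
  = 126.48 kW


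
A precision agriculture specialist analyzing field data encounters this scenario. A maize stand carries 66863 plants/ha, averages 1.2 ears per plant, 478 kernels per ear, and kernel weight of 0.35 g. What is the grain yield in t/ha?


Y = density * ears * kernels * kw
  = 66863 * 1.2 * 478 * 0.35 g/ha
  = 13423415.88 g/ha
  = 13423.42 kg/ha = 13.42 t/ha


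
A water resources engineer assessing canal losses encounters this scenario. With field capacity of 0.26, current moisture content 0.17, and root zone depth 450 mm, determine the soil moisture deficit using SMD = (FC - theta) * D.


SMD = (FC - theta) * D
    = (0.26 - 0.17) * 450
    = 0.090 * 450
    = 40.50 mm


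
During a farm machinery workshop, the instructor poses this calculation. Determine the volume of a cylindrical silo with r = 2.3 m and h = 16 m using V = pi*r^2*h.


V = pi * r^2 * h
  = pi * 2.3^2 * 16
  = pi * 5.29 * 16
  = 265.90 m^3


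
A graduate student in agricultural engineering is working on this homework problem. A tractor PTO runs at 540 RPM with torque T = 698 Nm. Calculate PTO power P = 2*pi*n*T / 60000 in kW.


P = 2*pi*n*T / 60000
  = 2*pi * 540 * 698 / 60000
  = 2368258.21 / 60000
  = 39.47 kW


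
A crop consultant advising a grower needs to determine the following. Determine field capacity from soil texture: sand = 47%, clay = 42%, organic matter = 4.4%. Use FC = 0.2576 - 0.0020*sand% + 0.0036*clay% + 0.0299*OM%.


FC = 0.2576 - 0.0020*47 + 0.0036*42 + 0.0299*4.4
   = 0.2576 - 0.0940 + 0.1512 + 0.1316
   = 0.4464


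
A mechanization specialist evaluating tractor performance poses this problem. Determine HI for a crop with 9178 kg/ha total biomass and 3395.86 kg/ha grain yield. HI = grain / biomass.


HI = grain_yield / biomass
   = 3395.86 / 9178
   = 0.37


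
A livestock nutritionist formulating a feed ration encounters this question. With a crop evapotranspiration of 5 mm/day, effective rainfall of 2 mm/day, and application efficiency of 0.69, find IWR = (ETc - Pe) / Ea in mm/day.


IWR = (ETc - Pe) / Ea
    = (5 - 2) / 0.69
    = 3 / 0.69
    = 4.35 mm/day


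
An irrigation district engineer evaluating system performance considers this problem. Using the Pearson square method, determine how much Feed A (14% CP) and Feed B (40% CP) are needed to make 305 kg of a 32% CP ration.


parts_A = CP_b - target = 40 - 32 = 8
parts_B = target - CP_a = 32 - 14 = 18
total_parts = 8 + 18 = 26
Feed A = 305 * 8 / 26 = 93.85 kg
Feed B = 305 * 18 / 26 = 211.15 kg

93.85 kg


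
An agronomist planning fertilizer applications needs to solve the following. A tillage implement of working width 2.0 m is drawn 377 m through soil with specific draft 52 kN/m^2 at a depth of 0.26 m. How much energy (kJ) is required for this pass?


E = k * d * w * L
  = 52 * 0.26 * 2.0 * 377
  = 10194.08 kJ


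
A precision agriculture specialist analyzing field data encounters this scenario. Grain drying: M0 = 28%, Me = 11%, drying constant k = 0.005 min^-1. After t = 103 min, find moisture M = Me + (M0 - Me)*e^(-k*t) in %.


M = Me + (M0 - Me) * e^(-k*t)
  = 11 + (28 - 11) * e^(-0.005*103)
  = 11 + 17 * e^(-0.515)
  = 11 + 17 * 0.59750
  = 11 + 10.1575
  = 21.16%


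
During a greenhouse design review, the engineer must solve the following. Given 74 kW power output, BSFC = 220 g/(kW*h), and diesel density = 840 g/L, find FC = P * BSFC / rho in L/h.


FC = P * BSFC / rho_fuel
   = 74 * 220 / 840
   = 16280 / 840
   = 19.38 L/h


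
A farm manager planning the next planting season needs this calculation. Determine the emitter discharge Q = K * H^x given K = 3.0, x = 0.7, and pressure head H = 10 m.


Q = K * H^x
  = 3.0 * 10^0.7
  = 3.0 * 5.0119
  = 15.04 L/h


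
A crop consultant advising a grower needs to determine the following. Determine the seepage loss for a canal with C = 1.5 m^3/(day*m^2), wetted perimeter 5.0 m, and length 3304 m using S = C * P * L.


S = C * P * L
  = 1.5 * 5.0 * 3304
  = 24780 m^3/day


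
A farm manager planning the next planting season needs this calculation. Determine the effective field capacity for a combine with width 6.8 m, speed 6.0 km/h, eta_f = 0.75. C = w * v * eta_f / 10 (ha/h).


C = w * v * eta_f / 10
  = 6.8 * 6.0 * 0.75 / 10
  = 30.60 / 10
  = 3.06 ha/h


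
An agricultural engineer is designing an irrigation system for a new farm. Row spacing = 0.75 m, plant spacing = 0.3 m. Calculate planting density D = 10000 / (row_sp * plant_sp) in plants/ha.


D = 10000 / (row_sp * plant_sp)
  = 10000 / (0.75 * 0.3)
  = 10000 / 0.2250
  = 44444.44 plants/ha


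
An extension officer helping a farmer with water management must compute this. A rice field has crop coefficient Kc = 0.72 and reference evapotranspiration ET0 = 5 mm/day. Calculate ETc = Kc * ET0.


ETc = Kc * ET0
    = 0.72 * 5
    = 3.60 mm/day


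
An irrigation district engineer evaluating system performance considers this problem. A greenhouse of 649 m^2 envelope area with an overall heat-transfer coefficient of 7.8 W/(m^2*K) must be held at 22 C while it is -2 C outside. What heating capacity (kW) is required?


dT = 22 - (-2) = 24 K
Q = U * A * dT
  = 7.8 * 649 * 24
  = 121492.80 W = 121.49 kW


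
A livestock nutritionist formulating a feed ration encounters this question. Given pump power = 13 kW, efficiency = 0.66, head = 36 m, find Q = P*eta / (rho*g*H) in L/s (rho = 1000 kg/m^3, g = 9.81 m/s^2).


Q = (P * 1000 * eta) / (rho * g * H)
  = (13 * 1000 * 0.66) / (1000 * 9.81 * 36)
  = 8580 / 353160
  = 0.02429 m^3/s = 24.29 L/s


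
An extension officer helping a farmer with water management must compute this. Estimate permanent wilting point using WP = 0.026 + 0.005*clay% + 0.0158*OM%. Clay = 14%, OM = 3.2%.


WP = 0.026 + 0.005*14 + 0.0158*3.2
   = 0.026 + 0.0700 + 0.0506
   = 0.1466


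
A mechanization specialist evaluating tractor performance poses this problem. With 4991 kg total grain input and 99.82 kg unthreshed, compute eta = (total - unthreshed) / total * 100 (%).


eta = (total - unthreshed) / total * 100
    = (4991 - 99.82) / 4991 * 100
    = 4891.18 / 4991 * 100
    = 98%


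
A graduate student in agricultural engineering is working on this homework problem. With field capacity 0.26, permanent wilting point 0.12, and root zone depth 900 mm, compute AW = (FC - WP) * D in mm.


AW = (FC - WP) * D
   = (0.26 - 0.12) * 900
   = 0.14 * 900
   = 126 mm


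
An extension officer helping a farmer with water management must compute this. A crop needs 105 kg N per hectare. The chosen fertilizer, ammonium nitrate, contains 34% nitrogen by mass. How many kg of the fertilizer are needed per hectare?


Rate = N_required / (N_content / 100)
     = 105 / (34 / 100)
     = 105 / 0.34
     = 308.82 kg/ha


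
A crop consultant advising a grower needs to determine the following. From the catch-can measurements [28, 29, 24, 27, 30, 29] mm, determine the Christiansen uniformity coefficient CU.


xbar = 167 / 6 = 27.833
sum|xi - xbar| = 9.333
CU = 100 * (1 - 9.333 / (6 * 27.833))
   = 100 * (1 - 0.0559)
   = 94.41%


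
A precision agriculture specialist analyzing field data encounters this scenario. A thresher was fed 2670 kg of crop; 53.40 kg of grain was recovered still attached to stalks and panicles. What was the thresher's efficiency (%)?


eta = (total - unthreshed) / total * 100
    = (2670 - 53.40) / 2670 * 100
    = 2616.60 / 2670 * 100
    = 98%


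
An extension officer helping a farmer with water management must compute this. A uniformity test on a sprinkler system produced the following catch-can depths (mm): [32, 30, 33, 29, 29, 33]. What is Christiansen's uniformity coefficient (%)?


xbar = 186 / 6 = 31
sum|xi - xbar| = 10
CU = 100 * (1 - 10 / (6 * 31))
   = 100 * (1 - 0.0538)
   = 94.62%


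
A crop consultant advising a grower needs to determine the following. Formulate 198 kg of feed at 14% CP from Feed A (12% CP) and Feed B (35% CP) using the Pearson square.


parts_A = CP_b - target = 35 - 14 = 21
parts_B = target - CP_a = 14 - 12 = 2
total_parts = 21 + 2 = 23
Feed A = 198 * 21 / 23 = 180.78 kg
Feed B = 198 * 2 / 23 = 17.22 kg

180.78 kg


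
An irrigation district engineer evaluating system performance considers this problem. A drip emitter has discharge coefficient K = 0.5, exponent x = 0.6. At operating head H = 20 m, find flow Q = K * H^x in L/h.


Q = K * H^x
  = 0.5 * 20^0.6
  = 0.5 * 6.0342
  = 3.02 L/h


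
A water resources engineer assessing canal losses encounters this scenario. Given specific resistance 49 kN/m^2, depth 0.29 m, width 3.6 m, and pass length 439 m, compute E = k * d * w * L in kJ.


E = k * d * w * L
  = 49 * 0.29 * 3.6 * 439
  = 22457.48 kJ


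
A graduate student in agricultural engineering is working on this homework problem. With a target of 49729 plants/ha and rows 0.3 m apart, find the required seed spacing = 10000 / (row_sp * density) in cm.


spacing = 10000 / (row_sp * density)
        = 10000 / (0.3 * 49729)
        = 10000 / 14918.70
        = 0.67030 m = 67.03 cm


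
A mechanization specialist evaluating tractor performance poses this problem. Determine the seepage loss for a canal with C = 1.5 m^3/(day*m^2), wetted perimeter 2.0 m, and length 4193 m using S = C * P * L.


S = C * P * L
  = 1.5 * 2.0 * 4193
  = 12579 m^3/day


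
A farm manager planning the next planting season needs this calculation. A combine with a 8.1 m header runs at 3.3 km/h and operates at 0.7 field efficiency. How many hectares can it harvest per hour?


C = w * v * eta_f / 10
  = 8.1 * 3.3 * 0.7 / 10
  = 18.71 / 10
  = 1.87 ha/h


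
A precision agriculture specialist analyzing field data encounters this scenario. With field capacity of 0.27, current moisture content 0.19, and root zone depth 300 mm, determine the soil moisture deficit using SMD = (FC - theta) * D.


SMD = (FC - theta) * D
    = (0.27 - 0.19) * 300
    = 0.080 * 300
    = 24 mm


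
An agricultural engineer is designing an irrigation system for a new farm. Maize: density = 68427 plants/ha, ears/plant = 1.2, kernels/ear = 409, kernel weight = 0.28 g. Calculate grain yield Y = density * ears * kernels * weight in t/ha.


Y = density * ears * kernels * kw
  = 68427 * 1.2 * 409 * 0.28 g/ha
  = 9403512.05 g/ha
  = 9403.51 kg/ha = 9.40 t/ha


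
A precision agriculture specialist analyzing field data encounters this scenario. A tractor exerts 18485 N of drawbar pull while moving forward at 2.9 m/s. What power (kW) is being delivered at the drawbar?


P = F * v / 1000
  = 18485 * 2.9 / 1000
  = 53606.50 / 1000
  = 53.61 kW


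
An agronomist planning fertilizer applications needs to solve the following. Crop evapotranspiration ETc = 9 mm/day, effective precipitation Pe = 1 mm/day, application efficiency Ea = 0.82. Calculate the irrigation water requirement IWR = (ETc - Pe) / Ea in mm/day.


IWR = (ETc - Pe) / Ea
    = (9 - 1) / 0.82
    = 8 / 0.82
    = 9.76 mm/day


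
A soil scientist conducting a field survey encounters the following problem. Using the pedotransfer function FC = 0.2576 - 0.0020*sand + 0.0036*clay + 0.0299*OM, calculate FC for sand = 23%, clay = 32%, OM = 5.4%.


FC = 0.2576 - 0.0020*23 + 0.0036*32 + 0.0299*5.4
   = 0.2576 - 0.0460 + 0.1152 + 0.1615
   = 0.4883


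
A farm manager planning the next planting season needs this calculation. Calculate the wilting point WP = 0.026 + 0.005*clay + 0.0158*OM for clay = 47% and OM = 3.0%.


WP = 0.026 + 0.005*47 + 0.0158*3.0
   = 0.026 + 0.2350 + 0.0474
   = 0.3084


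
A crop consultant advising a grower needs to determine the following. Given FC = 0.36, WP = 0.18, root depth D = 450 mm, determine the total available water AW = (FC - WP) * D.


AW = (FC - WP) * D
   = (0.36 - 0.18) * 450
   = 0.18 * 450
   = 81 mm


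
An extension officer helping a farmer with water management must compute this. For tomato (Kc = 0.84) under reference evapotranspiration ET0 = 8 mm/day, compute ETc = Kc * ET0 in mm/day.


ETc = Kc * ET0
    = 0.84 * 8
    = 6.72 mm/day


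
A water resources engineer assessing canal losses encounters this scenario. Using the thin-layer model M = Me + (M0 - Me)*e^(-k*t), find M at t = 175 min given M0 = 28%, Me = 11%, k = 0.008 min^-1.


M = Me + (M0 - Me) * e^(-k*t)
  = 11 + (28 - 11) * e^(-0.008*175)
  = 11 + 17 * e^(-1.400)
  = 11 + 17 * 0.24660
  = 11 + 4.1921
  = 15.19%


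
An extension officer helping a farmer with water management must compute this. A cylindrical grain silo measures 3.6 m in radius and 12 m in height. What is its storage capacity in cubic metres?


V = pi * r^2 * h
  = pi * 3.6^2 * 12
  = pi * 12.96 * 12
  = 488.58 m^3


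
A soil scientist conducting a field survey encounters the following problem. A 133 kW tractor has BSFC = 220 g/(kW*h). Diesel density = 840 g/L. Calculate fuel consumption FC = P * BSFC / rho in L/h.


FC = P * BSFC / rho_fuel
   = 133 * 220 / 840
   = 29260 / 840
   = 34.83 L/h


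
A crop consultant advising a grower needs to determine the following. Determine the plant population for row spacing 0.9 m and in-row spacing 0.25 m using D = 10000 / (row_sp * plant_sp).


D = 10000 / (row_sp * plant_sp)
  = 10000 / (0.9 * 0.25)
  = 10000 / 0.2250
  = 44444.44 plants/ha


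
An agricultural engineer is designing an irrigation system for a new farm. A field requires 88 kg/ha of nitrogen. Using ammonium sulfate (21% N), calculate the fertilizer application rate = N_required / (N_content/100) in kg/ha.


Rate = N_required / (N_content / 100)
     = 88 / (21 / 100)
     = 88 / 0.21
     = 419.05 kg/ha


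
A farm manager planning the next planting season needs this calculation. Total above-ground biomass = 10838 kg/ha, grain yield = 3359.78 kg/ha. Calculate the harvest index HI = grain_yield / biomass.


HI = grain_yield / biomass
   = 3359.78 / 10838
   = 0.31


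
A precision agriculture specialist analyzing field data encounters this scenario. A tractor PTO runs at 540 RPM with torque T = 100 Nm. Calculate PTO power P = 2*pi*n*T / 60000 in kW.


P = 2*pi*n*T / 60000
  = 2*pi * 540 * 100 / 60000
  = 339292.01 / 60000
  = 5.65 kW


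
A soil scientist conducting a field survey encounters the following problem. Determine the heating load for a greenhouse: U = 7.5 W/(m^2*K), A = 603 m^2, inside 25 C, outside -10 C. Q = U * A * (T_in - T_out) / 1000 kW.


dT = 25 - (-10) = 35 K
Q = U * A * dT
  = 7.5 * 603 * 35
  = 158287.50 W = 158.29 kW


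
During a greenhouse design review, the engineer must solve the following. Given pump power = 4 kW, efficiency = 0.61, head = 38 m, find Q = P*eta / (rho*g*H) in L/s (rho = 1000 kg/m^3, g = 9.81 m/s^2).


Q = (P * 1000 * eta) / (rho * g * H)
  = (4 * 1000 * 0.61) / (1000 * 9.81 * 38)
  = 2440 / 372780
  = 0.00655 m^3/s = 6.55 L/s


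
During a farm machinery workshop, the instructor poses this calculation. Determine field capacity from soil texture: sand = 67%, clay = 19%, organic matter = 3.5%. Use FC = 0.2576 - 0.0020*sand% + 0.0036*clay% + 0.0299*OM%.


FC = 0.2576 - 0.0020*67 + 0.0036*19 + 0.0299*3.5
   = 0.2576 - 0.1340 + 0.0684 + 0.1047
   = 0.2967


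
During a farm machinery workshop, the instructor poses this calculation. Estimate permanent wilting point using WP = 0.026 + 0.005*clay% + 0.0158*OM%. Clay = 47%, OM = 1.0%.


WP = 0.026 + 0.005*47 + 0.0158*1.0
   = 0.026 + 0.2350 + 0.0158
   = 0.2768


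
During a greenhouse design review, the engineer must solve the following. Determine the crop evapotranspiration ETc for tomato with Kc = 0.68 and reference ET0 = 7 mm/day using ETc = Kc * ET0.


ETc = Kc * ET0
    = 0.68 * 7
    = 4.76 mm/day


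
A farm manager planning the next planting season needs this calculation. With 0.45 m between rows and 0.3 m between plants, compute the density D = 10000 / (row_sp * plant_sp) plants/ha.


D = 10000 / (row_sp * plant_sp)
  = 10000 / (0.45 * 0.3)
  = 10000 / 0.1350
  = 74074.07 plants/ha


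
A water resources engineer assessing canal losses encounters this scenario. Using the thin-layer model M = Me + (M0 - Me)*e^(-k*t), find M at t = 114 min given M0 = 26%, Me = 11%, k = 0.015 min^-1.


M = Me + (M0 - Me) * e^(-k*t)
  = 11 + (26 - 11) * e^(-0.015*114)
  = 11 + 15 * e^(-1.710)
  = 11 + 15 * 0.18087
  = 11 + 2.7130
  = 13.71%


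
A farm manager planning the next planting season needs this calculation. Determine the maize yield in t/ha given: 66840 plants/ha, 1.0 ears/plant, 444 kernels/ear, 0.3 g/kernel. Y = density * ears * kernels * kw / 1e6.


Y = density * ears * kernels * kw
  = 66840 * 1.0 * 444 * 0.3 g/ha
  = 8903088 g/ha
  = 8903.09 kg/ha = 8.90 t/ha


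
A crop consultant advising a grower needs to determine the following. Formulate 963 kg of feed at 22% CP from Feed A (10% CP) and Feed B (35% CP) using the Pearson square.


parts_A = CP_b - target = 35 - 22 = 13
parts_B = target - CP_a = 22 - 10 = 12
total_parts = 13 + 12 = 25
Feed A = 963 * 13 / 25 = 500.76 kg
Feed B = 963 * 12 / 25 = 462.24 kg

500.76 kg


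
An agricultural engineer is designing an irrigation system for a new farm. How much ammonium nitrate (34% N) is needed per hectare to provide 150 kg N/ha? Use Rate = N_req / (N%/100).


Rate = N_required / (N_content / 100)
     = 150 / (34 / 100)
     = 150 / 0.34
     = 441.18 kg/ha


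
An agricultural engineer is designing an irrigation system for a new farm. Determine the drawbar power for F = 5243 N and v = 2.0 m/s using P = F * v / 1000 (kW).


P = F * v / 1000
  = 5243 * 2.0 / 1000
  = 10486 / 1000
  = 10.49 kW


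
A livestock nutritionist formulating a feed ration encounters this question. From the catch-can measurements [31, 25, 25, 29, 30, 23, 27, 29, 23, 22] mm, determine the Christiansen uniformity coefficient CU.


xbar = 264 / 10 = 26.400
sum|xi - xbar| = 28
CU = 100 * (1 - 28 / (10 * 26.400))
   = 100 * (1 - 0.1061)
   = 89.39%


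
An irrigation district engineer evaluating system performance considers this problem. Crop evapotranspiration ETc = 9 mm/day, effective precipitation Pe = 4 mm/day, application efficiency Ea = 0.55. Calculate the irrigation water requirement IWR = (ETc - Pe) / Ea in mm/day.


IWR = (ETc - Pe) / Ea
    = (9 - 4) / 0.55
    = 5 / 0.55
    = 9.09 mm/day


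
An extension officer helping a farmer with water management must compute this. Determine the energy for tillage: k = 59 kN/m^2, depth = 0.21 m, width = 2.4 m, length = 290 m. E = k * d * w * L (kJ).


E = k * d * w * L
  = 59 * 0.21 * 2.4 * 290
  = 8623.44 kJ


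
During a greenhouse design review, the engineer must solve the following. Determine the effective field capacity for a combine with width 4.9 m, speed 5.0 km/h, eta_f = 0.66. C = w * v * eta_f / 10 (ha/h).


C = w * v * eta_f / 10
  = 4.9 * 5.0 * 0.66 / 10
  = 16.17 / 10
  = 1.62 ha/h


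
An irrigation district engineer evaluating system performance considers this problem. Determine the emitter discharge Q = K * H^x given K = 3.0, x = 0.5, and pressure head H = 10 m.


Q = K * H^x
  = 3.0 * 10^0.5
  = 3.0 * 3.1623
  = 9.49 L/h


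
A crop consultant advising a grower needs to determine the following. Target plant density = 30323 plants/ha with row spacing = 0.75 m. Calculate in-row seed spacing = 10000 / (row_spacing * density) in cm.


spacing = 10000 / (row_sp * density)
        = 10000 / (0.75 * 30323)
        = 10000 / 22742.25
        = 0.43971 m = 43.97 cm


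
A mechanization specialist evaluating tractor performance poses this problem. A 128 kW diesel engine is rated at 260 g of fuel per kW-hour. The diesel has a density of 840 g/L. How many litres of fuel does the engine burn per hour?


FC = P * BSFC / rho_fuel
   = 128 * 260 / 840
   = 33280 / 840
   = 39.62 L/h


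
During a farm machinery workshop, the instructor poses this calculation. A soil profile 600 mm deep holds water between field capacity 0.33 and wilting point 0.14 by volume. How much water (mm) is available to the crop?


AW = (FC - WP) * D
   = (0.33 - 0.14) * 600
   = 0.19 * 600
   = 114 mm


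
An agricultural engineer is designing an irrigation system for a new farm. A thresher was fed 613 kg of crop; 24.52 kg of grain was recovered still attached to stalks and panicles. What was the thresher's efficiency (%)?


eta = (total - unthreshed) / total * 100
    = (613 - 24.52) / 613 * 100
    = 588.48 / 613 * 100
    = 96%


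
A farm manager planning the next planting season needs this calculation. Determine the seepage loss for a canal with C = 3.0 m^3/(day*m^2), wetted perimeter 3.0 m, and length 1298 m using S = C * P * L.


S = C * P * L
  = 3.0 * 3.0 * 1298
  = 11682 m^3/day


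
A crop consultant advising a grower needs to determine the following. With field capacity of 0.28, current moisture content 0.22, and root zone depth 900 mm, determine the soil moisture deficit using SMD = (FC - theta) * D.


SMD = (FC - theta) * D
    = (0.28 - 0.22) * 900
    = 0.060 * 900
    = 54 mm


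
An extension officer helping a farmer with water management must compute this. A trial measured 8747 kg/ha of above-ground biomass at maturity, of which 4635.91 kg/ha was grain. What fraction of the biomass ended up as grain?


HI = grain_yield / biomass
   = 4635.91 / 8747
   = 0.53


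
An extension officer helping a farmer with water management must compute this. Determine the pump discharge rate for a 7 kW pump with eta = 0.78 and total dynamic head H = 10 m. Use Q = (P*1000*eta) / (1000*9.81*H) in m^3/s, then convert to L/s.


Q = (P * 1000 * eta) / (rho * g * H)
  = (7 * 1000 * 0.78) / (1000 * 9.81 * 10)
  = 5460 / 98100
  = 0.05566 m^3/s = 55.66 L/s


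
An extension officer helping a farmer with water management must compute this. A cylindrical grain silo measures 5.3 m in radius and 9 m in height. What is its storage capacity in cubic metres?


V = pi * r^2 * h
  = pi * 5.3^2 * 9
  = pi * 28.09 * 9
  = 794.23 m^3


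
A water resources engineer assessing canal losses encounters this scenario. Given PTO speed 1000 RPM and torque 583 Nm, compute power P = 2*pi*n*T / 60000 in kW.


P = 2*pi*n*T / 60000
  = 2*pi * 1000 * 583 / 60000
  = 3663097.03 / 60000
  = 61.05 kW


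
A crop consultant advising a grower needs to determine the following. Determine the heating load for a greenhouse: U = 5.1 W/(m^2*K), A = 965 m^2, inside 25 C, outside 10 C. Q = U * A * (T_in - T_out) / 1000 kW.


dT = 25 - (10) = 15 K
Q = U * A * dT
  = 5.1 * 965 * 15
  = 73822.50 W = 73.82 kW


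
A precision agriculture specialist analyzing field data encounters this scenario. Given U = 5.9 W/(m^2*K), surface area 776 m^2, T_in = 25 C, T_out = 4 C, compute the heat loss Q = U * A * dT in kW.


dT = 25 - (4) = 21 K
Q = U * A * dT
  = 5.9 * 776 * 21
  = 96146.40 W = 96.15 kW


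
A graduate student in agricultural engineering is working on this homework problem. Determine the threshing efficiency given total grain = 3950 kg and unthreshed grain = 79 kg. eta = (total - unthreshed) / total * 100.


eta = (total - unthreshed) / total * 100
    = (3950 - 79) / 3950 * 100
    = 3871 / 3950 * 100
    = 98%


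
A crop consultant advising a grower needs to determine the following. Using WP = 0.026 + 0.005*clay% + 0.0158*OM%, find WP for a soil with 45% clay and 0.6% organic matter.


WP = 0.026 + 0.005*45 + 0.0158*0.6
   = 0.026 + 0.2250 + 0.0095
   = 0.2605


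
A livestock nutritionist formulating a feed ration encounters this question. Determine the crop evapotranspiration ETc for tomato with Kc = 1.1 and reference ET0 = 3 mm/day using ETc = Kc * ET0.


ETc = Kc * ET0
    = 1.1 * 3
    = 3.30 mm/day


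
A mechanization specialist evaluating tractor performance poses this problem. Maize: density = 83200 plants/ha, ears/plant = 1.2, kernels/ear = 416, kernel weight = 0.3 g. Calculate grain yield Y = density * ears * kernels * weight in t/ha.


Y = density * ears * kernels * kw
  = 83200 * 1.2 * 416 * 0.3 g/ha
  = 12460032 g/ha
  = 12460.03 kg/ha = 12.46 t/ha


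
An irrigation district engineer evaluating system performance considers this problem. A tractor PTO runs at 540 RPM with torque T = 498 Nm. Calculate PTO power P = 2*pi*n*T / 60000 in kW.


P = 2*pi*n*T / 60000
  = 2*pi * 540 * 498 / 60000
  = 1689674.19 / 60000
  = 28.16 kW


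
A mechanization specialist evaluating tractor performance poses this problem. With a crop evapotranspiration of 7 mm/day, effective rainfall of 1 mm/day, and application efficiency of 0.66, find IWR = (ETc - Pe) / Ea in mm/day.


IWR = (ETc - Pe) / Ea
    = (7 - 1) / 0.66
    = 6 / 0.66
    = 9.09 mm/day


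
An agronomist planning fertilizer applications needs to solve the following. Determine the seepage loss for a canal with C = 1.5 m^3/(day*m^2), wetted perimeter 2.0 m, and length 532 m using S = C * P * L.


S = C * P * L
  = 1.5 * 2.0 * 532
  = 1596 m^3/day


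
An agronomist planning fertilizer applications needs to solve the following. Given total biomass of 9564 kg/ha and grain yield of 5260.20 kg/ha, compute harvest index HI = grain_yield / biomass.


HI = grain_yield / biomass
   = 5260.20 / 9564
   = 0.55


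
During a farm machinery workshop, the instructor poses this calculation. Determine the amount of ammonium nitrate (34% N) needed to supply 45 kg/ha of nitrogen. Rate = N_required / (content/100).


Rate = N_required / (N_content / 100)
     = 45 / (34 / 100)
     = 45 / 0.34
     = 132.35 kg/ha


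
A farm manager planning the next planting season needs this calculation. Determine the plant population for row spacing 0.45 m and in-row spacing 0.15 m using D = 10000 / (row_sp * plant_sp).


D = 10000 / (row_sp * plant_sp)
  = 10000 / (0.45 * 0.15)
  = 10000 / 0.0675
  = 148148.15 plants/ha


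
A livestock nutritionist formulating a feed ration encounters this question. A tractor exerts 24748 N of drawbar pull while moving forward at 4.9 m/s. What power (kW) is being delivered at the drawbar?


P = F * v / 1000
  = 24748 * 4.9 / 1000
  = 121265.20 / 1000
  = 121.27 kW


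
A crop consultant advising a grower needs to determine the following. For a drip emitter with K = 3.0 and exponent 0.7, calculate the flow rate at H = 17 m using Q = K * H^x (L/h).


Q = K * H^x
  = 3.0 * 17^0.7
  = 3.0 * 7.2663
  = 21.80 L/h


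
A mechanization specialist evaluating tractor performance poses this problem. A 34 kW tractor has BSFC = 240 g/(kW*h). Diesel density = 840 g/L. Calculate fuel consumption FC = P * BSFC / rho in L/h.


FC = P * BSFC / rho_fuel
   = 34 * 240 / 840
   = 8160 / 840
   = 9.71 L/h


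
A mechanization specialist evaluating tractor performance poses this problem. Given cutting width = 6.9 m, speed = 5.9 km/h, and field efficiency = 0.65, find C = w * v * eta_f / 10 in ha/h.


C = w * v * eta_f / 10
  = 6.9 * 5.9 * 0.65 / 10
  = 26.46 / 10
  = 2.65 ha/h


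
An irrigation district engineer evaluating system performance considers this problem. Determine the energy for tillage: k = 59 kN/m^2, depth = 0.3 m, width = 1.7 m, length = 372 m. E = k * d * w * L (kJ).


E = k * d * w * L
  = 59 * 0.3 * 1.7 * 372
  = 11193.48 kJ


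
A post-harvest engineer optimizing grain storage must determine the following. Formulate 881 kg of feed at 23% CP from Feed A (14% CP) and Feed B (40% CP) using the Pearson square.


parts_A = CP_b - target = 40 - 23 = 17
parts_B = target - CP_a = 23 - 14 = 9
total_parts = 17 + 9 = 26
Feed A = 881 * 17 / 26 = 576.04 kg
Feed B = 881 * 9 / 26 = 304.96 kg

576.04 kg


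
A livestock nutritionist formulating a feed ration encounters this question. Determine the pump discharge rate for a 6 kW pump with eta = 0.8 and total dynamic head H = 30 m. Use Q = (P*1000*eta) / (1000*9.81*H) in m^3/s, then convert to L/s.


Q = (P * 1000 * eta) / (rho * g * H)
  = (6 * 1000 * 0.8) / (1000 * 9.81 * 30)
  = 4800 / 294300
  = 0.01631 m^3/s = 16.31 L/s


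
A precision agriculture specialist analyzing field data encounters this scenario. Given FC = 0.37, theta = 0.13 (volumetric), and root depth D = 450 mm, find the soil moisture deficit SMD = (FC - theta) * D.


SMD = (FC - theta) * D
    = (0.37 - 0.13) * 450
    = 0.240 * 450
    = 108 mm


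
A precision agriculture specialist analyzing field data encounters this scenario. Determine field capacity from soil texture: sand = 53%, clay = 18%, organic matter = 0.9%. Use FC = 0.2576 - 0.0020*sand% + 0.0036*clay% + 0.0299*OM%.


FC = 0.2576 - 0.0020*53 + 0.0036*18 + 0.0299*0.9
   = 0.2576 - 0.1060 + 0.0648 + 0.0269
   = 0.2433
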